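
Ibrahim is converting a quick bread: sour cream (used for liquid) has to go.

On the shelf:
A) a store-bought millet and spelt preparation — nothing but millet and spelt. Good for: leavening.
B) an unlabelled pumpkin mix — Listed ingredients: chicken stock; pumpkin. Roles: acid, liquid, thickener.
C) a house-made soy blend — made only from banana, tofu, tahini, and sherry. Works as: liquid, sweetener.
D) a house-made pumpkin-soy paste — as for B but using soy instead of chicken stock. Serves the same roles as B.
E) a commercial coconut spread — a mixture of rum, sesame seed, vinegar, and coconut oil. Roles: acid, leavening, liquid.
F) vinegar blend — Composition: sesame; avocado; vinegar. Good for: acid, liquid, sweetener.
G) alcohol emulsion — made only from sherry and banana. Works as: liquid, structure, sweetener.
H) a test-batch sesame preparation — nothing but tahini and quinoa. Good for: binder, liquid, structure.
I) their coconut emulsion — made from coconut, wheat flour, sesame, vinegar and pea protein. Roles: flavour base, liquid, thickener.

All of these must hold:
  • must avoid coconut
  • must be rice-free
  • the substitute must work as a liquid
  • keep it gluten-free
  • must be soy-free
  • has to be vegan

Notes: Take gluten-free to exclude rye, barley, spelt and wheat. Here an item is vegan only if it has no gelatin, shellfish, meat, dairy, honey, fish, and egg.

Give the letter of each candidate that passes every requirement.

F, G, H

A: not usable as a liquid; has spelt, so not gluten-free — reject
B: has chicken stock, so not vegan — no
C: has tofu, so not soy-free — out
D: has soy, so not soy-free — reject
E: has coconut oil, so not coconut-free — no
F: all constraints satisfied — valid
G: every rule checks out — OK
H: works as a liquid, gluten-free, no rice — keep
I: has wheat flour, so not gluten-free; has coconut, so not coconut-free — reject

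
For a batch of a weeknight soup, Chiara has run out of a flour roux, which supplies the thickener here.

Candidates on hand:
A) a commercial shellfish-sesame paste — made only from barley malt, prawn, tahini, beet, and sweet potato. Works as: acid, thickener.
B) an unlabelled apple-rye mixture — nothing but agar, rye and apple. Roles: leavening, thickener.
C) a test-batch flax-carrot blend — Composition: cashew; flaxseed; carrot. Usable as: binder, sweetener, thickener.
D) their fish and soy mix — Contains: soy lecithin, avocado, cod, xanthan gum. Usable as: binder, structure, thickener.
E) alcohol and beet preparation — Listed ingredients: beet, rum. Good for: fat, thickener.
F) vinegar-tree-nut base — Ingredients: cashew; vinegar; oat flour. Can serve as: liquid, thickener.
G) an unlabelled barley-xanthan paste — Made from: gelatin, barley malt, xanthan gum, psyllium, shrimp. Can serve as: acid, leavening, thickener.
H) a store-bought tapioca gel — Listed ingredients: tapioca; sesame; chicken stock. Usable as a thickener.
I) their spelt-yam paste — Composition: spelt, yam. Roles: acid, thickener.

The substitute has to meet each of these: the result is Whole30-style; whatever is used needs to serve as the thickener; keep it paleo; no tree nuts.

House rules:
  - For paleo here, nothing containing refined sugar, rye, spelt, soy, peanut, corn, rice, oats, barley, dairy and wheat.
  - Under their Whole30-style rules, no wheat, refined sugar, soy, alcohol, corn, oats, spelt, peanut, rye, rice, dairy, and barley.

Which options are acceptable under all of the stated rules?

A: has barley malt, so not paleo; has barley malt, so not Whole30-style — out
B: has rye, so not paleo; has rye, so not Whole30-style — out
C: has cashew, so not tree-nut-free — no
D: has soy lecithin, so not paleo; has soy lecithin, so not Whole30-style — reject
E: has rum, so not Whole30-style — no
F: has oat flour, so not paleo; has oat flour, so not Whole30-style (and 1 more) — out
G: has barley malt, so not paleo; has barley malt, so not Whole30-style — reject
H: only chicken stock, sesame and tapioca; none excluded — OK
I: has spelt, so not paleo; has spelt, so not Whole30-style — reject

H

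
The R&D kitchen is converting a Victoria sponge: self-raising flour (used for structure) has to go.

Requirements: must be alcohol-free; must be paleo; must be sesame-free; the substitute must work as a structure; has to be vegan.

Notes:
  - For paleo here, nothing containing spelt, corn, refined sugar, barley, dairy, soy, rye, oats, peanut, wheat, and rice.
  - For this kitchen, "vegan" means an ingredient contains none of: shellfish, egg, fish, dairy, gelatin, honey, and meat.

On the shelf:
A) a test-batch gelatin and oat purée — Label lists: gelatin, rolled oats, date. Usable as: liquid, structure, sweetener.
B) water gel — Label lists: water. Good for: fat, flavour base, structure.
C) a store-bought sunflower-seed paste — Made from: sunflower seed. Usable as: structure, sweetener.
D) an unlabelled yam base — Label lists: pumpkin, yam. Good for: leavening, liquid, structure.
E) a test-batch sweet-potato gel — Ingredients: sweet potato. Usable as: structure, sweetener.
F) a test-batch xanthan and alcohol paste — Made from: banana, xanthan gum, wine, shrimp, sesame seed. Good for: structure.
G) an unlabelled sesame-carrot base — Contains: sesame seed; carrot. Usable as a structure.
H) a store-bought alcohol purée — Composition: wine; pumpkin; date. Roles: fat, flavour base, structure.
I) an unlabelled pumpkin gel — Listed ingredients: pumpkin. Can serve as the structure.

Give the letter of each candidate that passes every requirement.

A: has rolled oats, so not paleo; has gelatin, so not vegan — out
B: vegan, no alcohol — OK
C: all constraints satisfied — OK
D: only yam and pumpkin; none excluded — keep
E: works as a structure, vegan, no alcohol — valid
F: has shrimp, so not vegan; has sesame seed, so not sesame-free (and 1 more) — reject
G: has sesame seed, so not sesame-free — out
H: has wine, so not alcohol-free — reject
I: only pumpkin; none excluded — valid

B, C, D, E, I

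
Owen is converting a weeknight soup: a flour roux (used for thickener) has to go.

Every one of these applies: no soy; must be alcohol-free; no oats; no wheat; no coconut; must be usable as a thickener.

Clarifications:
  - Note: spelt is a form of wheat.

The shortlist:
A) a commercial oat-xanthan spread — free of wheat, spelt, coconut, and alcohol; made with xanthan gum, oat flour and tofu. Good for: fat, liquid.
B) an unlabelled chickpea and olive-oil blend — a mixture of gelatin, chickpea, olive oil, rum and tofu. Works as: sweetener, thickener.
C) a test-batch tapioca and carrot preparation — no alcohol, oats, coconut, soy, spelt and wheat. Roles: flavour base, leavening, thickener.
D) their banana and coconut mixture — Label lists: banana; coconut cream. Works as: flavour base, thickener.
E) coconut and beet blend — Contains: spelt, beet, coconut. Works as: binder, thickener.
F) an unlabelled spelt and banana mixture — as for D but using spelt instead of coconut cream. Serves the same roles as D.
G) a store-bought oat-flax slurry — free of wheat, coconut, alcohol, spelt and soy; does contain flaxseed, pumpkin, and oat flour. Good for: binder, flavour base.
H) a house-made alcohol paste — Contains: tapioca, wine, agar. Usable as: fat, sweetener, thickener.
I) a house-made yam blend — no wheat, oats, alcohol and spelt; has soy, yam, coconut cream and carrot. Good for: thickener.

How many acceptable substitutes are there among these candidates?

A: not usable as a thickener; has oat flour, so not oat-free (and 1 more) — reject
B: has rum, so not alcohol-free; has tofu, so not soy-free — out
C: no soy, no coconut — keep
D: has coconut cream, so not coconut-free — reject
E: has coconut, so not coconut-free; has spelt, so not wheat-free — out
F: has spelt, so not wheat-free — no
G: not usable as a thickener; has oat flour, so not oat-free — reject
H: has wine, so not alcohol-free — reject
I: has coconut cream, so not coconut-free; has soy, so not soy-free — reject

1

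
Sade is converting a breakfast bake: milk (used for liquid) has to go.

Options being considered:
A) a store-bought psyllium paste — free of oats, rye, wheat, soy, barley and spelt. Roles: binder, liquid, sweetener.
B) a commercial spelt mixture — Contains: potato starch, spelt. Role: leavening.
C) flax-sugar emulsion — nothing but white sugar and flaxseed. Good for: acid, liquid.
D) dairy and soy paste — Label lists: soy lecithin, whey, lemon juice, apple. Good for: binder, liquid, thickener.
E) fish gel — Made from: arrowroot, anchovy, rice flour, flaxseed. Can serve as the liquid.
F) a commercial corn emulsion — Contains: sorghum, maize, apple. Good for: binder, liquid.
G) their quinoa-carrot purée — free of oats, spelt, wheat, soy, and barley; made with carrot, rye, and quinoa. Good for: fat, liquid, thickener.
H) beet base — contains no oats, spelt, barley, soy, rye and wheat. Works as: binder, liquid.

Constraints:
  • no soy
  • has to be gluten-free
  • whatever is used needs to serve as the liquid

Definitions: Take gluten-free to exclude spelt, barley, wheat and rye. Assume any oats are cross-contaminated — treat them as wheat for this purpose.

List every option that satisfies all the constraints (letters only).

A, C, E, F, H

A: every rule checks out — valid
B: not usable as a liquid; has spelt, so not gluten-free — no
C: all constraints satisfied — keep
D: has soy lecithin, so not soy-free — out
E: works as a liquid, no soy, gluten-free — keep
F: works as a liquid, gluten-free, no soy — OK
G: has rye, so not gluten-free — no
H: no soy, gluten-free — valid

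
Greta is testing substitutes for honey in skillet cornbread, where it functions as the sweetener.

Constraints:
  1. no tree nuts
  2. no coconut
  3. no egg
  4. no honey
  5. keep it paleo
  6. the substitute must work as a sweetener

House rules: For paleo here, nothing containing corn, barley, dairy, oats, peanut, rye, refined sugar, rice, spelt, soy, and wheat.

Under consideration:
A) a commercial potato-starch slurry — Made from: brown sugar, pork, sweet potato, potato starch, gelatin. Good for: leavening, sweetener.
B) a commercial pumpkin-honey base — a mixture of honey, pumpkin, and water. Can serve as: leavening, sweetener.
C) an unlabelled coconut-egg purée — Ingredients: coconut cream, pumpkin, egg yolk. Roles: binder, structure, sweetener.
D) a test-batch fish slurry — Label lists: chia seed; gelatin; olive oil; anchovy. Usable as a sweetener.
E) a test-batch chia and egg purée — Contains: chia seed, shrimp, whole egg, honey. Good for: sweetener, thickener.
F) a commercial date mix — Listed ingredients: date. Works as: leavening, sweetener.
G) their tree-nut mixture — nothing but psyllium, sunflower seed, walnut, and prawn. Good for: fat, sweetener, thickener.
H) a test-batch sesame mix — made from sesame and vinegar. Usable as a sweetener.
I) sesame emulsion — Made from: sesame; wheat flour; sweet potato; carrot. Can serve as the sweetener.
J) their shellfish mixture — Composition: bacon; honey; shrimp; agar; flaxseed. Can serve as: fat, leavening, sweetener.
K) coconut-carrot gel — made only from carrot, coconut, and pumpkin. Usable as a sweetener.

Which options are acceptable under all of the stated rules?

A: has brown sugar, so not paleo — reject
B: has honey, so not honey-free — out
C: has coconut cream, so not coconut-free; has egg yolk, so not egg-free — reject
D: no egg, no honey — keep
E: has honey, so not honey-free; has whole egg, so not egg-free — reject
F: only date; none excluded — keep
G: has walnut, so not tree-nut-free — out
H: only sesame and vinegar; none excluded — keep
I: has wheat flour, so not paleo — reject
J: has honey, so not honey-free — no
K: has coconut, so not coconut-free — out

D, F, H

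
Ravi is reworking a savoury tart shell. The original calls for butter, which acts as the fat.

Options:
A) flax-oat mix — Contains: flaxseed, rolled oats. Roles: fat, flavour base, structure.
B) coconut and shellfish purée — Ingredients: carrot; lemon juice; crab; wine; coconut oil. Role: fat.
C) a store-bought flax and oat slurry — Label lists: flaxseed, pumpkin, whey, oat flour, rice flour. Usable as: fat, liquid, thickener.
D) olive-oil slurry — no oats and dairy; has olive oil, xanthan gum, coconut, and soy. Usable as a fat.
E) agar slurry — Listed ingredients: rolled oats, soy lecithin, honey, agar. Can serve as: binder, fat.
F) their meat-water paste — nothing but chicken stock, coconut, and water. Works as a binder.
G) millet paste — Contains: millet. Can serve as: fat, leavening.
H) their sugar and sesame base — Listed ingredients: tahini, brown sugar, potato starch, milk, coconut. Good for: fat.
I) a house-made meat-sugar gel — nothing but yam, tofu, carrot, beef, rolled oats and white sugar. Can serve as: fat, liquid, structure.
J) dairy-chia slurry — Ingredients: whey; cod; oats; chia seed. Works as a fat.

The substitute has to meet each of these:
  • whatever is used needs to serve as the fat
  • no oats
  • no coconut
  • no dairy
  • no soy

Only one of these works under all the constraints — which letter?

A: has rolled oats, so not oat-free — reject
B: has coconut oil, so not coconut-free — out
C: has oat flour, so not oat-free; has whey, so not dairy-free — no
D: has coconut, so not coconut-free; has soy, so not soy-free — out
E: has rolled oats, so not oat-free; has soy lecithin, so not soy-free — reject
F: not usable as a fat; has coconut, so not coconut-free — out
G: only millet; none excluded — OK
H: has coconut, so not coconut-free; has milk, so not dairy-free — reject
I: has rolled oats, so not oat-free; has tofu, so not soy-free — no
J: has oats, so not oat-free; has whey, so not dairy-free — no

G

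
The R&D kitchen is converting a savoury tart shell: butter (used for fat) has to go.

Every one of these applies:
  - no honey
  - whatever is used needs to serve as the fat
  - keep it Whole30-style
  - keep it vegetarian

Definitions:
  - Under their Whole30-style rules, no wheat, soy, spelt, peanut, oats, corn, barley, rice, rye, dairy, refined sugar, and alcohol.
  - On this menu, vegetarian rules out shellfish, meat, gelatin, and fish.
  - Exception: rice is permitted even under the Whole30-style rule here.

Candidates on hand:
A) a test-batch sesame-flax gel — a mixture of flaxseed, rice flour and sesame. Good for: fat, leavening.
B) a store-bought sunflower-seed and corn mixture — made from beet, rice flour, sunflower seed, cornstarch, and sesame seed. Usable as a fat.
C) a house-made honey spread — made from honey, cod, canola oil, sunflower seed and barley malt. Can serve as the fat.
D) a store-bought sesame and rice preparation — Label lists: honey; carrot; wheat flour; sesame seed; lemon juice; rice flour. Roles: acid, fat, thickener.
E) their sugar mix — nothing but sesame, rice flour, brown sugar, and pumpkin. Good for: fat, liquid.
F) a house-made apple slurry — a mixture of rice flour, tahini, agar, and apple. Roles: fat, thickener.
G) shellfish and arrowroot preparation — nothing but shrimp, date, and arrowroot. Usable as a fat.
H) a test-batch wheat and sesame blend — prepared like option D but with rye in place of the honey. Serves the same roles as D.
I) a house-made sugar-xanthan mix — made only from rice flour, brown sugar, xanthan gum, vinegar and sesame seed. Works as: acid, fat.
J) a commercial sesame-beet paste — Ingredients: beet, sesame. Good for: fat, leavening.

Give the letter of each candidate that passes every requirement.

A, F, J

A: rice is permitted under the Whole30-style carve-out; nothing else excluded — valid
B: has cornstarch, so not Whole30-style — reject
C: has barley malt, so not Whole30-style; has cod, so not vegetarian (and 1 more) — out
D: has wheat flour, so not Whole30-style; has honey, so not honey-free — no
E: has brown sugar, so not Whole30-style — no
F: rice is permitted under the Whole30-style carve-out; nothing else excluded — valid
G: has shrimp, so not vegetarian — reject
H: has rye, so not Whole30-style — no
I: has brown sugar, so not Whole30-style — reject
J: works as a fat, Whole30-style, no honey — OK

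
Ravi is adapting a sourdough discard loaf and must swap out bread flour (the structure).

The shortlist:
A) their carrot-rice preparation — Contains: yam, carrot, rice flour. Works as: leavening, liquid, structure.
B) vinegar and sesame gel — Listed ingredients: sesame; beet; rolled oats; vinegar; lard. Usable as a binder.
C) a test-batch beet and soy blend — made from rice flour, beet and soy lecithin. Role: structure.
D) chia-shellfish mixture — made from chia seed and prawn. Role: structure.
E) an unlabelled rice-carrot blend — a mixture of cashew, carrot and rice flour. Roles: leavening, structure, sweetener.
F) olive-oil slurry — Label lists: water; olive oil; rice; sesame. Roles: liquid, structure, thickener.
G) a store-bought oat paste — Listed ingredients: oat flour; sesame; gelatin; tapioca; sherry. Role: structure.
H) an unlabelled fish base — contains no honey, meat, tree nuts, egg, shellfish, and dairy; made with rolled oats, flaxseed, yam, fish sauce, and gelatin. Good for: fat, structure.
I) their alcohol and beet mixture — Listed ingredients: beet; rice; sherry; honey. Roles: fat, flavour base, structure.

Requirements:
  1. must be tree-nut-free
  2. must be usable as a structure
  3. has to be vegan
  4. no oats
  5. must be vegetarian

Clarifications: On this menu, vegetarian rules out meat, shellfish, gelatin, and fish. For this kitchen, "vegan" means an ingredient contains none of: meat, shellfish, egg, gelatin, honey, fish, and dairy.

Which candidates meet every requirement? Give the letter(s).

A: works as a structure, vegan, no tree nuts — OK
B: not usable as a structure; has lard, so not vegetarian (and 2 more) — out
C: only rice flour, soy lecithin, and beet; none excluded — valid
D: has prawn, so not vegetarian; has prawn, so not vegan — reject
E: has cashew, so not tree-nut-free — reject
F: no tree nuts, no oats — OK
G: has gelatin, so not vegetarian; has gelatin, so not vegan (and 1 more) — reject
H: has fish sauce, so not vegetarian; has fish sauce, so not vegan (and 1 more) — out
I: has honey, so not vegan — reject

A, C, F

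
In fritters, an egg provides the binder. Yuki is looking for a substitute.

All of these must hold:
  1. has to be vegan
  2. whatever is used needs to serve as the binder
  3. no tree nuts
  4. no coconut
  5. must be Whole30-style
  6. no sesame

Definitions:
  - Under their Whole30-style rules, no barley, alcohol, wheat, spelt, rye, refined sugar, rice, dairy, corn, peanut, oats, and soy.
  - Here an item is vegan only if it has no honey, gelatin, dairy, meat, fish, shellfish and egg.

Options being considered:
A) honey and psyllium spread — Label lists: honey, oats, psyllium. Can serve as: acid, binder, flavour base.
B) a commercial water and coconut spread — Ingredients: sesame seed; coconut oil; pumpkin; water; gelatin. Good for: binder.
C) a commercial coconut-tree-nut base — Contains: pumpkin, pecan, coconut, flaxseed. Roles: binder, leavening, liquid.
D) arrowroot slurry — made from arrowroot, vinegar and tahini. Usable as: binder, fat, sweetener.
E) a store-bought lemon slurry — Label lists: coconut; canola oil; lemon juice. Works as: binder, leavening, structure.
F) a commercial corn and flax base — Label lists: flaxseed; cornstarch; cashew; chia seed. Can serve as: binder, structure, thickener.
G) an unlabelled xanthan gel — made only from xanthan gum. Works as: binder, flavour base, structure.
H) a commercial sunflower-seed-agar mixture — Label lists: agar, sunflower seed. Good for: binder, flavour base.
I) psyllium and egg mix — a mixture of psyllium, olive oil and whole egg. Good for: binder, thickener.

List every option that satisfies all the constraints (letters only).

G, H

A: has oats, so not Whole30-style; has honey, so not vegan — reject
B: has gelatin, so not vegan; has sesame seed, so not sesame-free (and 1 more) — no
C: has pecan, so not tree-nut-free; has coconut, so not coconut-free — out
D: has tahini, so not sesame-free — no
E: has coconut, so not coconut-free — out
F: has cornstarch, so not Whole30-style; has cashew, so not tree-nut-free — reject
G: only xanthan gum; none excluded — keep
H: only agar and sunflower seed; none excluded — OK
I: has whole egg, so not vegan — out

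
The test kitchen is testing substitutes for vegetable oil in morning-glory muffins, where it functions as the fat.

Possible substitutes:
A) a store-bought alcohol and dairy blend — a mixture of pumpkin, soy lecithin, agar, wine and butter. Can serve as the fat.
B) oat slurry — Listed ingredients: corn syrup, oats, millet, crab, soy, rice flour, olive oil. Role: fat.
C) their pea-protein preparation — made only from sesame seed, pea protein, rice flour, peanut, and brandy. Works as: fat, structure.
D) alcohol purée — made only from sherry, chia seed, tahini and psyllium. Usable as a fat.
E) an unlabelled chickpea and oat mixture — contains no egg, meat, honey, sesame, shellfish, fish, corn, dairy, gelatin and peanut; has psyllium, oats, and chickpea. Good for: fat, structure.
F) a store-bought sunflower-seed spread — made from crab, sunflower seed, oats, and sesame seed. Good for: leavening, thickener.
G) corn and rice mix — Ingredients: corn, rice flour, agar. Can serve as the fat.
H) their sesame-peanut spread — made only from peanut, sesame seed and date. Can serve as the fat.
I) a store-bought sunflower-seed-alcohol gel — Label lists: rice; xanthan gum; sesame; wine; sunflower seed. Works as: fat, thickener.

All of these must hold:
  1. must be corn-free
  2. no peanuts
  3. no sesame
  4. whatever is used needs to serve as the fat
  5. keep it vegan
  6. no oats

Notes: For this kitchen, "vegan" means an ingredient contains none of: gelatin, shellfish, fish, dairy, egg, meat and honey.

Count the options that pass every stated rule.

0

A: has butter, so not vegan — no
B: has crab, so not vegan; has corn syrup, so not corn-free (and 1 more) — no
C: has peanut, so not peanut-free; has sesame seed, so not sesame-free — out
D: has tahini, so not sesame-free — out
E: has oats, so not oat-free — no
F: not usable as a fat; has crab, so not vegan (and 2 more) — reject
G: has corn, so not corn-free — out
H: has peanut, so not peanut-free; has sesame seed, so not sesame-free — reject
I: has sesame, so not sesame-free — reject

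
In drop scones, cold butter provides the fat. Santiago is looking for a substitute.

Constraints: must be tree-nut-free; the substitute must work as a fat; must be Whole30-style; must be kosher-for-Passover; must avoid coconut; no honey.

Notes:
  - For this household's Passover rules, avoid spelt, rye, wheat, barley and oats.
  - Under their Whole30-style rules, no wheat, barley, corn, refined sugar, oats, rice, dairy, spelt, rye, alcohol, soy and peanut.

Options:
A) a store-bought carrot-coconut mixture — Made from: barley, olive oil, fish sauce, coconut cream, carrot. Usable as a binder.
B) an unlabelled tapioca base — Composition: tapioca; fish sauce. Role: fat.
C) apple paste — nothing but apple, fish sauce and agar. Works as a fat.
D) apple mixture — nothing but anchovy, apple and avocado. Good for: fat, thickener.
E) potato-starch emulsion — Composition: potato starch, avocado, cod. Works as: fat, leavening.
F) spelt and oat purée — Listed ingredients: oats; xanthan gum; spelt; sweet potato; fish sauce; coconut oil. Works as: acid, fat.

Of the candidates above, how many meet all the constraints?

A: not usable as a fat; has barley, so not kosher-for-Passover (and 2 more) — no
B: kosher-for-Passover, no tree nuts — keep
C: all constraints satisfied — OK
D: nothing on the exclusion list — valid
E: every rule checks out — OK
F: has oats, so not kosher-for-Passover; has oats, so not Whole30-style (and 1 more) — no

4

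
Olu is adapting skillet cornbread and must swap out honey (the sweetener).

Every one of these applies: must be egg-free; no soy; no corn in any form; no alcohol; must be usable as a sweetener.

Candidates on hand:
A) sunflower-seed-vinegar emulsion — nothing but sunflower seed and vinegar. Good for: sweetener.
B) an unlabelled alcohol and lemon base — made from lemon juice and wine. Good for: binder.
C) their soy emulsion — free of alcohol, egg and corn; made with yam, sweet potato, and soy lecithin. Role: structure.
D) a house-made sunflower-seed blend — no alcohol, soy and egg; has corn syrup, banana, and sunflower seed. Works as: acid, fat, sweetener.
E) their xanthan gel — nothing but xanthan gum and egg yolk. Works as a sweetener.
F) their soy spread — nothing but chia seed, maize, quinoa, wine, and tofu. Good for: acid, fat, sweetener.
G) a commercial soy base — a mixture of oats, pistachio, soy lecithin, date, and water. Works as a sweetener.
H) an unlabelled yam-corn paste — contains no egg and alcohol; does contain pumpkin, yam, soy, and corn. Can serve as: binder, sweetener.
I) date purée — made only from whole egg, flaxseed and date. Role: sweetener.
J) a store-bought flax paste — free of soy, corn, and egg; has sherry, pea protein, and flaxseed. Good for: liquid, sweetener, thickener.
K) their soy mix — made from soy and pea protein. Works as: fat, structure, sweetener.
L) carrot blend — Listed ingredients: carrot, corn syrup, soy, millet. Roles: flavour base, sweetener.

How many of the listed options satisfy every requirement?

1

A: no egg, no alcohol — valid
B: not usable as a sweetener; has wine, so not alcohol-free — out
C: not usable as a sweetener; has soy lecithin, so not soy-free — out
D: has corn syrup, so not corn-free — out
E: has egg yolk, so not egg-free — out
F: has wine, so not alcohol-free; has tofu, so not soy-free (and 1 more) — no
G: has soy lecithin, so not soy-free — out
H: has soy, so not soy-free; has corn, so not corn-free — no
I: has whole egg, so not egg-free — no
J: has sherry, so not alcohol-free — reject
K: has soy, so not soy-free — out
L: has soy, so not soy-free; has corn syrup, so not corn-free — out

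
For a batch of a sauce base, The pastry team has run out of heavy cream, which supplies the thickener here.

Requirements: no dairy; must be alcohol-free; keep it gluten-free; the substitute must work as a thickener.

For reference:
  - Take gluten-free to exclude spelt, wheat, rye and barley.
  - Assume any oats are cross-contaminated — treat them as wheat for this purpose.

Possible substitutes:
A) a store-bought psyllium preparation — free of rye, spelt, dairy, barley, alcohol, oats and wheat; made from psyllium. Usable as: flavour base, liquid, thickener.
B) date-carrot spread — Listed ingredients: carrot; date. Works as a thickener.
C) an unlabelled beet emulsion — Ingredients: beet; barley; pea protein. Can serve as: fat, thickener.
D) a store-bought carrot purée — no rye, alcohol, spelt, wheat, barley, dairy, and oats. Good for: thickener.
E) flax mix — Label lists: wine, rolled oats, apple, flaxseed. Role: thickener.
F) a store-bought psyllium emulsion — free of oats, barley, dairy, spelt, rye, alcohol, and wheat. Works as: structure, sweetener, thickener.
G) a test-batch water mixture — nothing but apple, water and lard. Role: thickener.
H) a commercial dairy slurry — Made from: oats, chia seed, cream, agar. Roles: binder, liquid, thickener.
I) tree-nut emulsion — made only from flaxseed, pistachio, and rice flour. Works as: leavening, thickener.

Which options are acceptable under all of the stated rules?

A: works as a thickener, gluten-free, no alcohol — valid
B: gluten-free, no alcohol — valid
C: has barley, so not gluten-free — out
D: works as a thickener, no alcohol, no dairy — valid
E: has rolled oats, so not gluten-free; has wine, so not alcohol-free — reject
F: no dairy, gluten-free — valid
G: every rule checks out — valid
H: has oats, so not gluten-free; has cream, so not dairy-free — reject
I: every rule checks out — valid

A, B, D, F, G, I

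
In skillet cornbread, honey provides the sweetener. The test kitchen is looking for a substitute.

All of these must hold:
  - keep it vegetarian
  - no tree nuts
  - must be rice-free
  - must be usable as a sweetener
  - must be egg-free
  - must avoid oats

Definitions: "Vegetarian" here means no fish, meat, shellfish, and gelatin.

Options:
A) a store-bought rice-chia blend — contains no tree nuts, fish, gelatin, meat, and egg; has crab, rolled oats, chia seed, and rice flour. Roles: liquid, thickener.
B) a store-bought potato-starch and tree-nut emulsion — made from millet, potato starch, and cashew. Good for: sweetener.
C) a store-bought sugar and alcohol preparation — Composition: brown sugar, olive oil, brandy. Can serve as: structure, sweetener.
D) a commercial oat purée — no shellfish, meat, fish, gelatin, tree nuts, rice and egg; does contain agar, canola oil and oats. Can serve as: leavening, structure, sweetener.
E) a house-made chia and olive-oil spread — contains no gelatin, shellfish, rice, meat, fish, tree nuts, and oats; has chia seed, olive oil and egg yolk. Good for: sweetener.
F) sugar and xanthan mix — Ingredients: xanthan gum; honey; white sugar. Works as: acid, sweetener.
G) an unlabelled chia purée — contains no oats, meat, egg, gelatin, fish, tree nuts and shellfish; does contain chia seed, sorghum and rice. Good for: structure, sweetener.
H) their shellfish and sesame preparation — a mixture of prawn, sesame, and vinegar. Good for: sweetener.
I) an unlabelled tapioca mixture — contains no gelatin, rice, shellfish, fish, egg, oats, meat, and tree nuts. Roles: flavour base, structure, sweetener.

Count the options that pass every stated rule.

3

A: not usable as a sweetener; has crab, so not vegetarian (and 2 more) — out
B: has cashew, so not tree-nut-free — reject
C: no tree nuts, vegetarian — OK
D: has oats, so not oat-free — out
E: has egg yolk, so not egg-free — reject
F: all constraints satisfied — OK
G: has rice, so not rice-free — out
H: has prawn, so not vegetarian — reject
I: works as a sweetener, no egg, vegetarian — valid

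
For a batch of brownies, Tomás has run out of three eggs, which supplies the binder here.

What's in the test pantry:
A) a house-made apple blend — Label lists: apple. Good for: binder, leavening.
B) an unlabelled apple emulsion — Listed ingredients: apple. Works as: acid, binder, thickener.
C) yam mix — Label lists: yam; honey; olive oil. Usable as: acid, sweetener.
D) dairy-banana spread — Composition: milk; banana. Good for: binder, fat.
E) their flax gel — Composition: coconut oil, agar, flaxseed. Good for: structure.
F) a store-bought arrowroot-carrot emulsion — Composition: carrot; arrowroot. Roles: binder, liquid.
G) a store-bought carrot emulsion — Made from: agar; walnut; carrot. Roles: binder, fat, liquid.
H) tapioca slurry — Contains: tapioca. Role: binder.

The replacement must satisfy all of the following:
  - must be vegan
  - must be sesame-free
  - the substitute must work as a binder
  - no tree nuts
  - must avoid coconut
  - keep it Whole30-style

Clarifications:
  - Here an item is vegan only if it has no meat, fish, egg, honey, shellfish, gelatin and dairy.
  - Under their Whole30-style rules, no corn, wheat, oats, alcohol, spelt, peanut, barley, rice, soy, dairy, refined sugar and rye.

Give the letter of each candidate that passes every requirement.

A, B, F, H

A: only apple; none excluded — OK
B: every rule checks out — OK
C: not usable as a binder; has honey, so not vegan — no
D: has milk, so not vegan; has milk, so not Whole30-style — no
E: not usable as a binder; has coconut oil, so not coconut-free — reject
F: every rule checks out — keep
G: has walnut, so not tree-nut-free — no
H: every rule checks out — valid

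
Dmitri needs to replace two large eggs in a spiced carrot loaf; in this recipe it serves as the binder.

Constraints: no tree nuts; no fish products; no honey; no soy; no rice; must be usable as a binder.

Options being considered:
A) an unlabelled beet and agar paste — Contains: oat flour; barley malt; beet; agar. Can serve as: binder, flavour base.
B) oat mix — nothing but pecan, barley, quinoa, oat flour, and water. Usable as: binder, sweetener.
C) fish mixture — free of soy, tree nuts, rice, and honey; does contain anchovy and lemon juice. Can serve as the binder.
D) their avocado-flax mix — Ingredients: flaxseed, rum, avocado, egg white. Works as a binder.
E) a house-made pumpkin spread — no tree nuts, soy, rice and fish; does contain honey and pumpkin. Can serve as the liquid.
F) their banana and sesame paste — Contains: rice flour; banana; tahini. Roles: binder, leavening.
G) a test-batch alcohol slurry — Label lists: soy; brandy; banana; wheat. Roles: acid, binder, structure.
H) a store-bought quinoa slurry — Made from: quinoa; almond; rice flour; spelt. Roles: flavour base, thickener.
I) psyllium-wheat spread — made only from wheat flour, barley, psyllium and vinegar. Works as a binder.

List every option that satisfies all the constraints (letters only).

A, D, I

A: no tree nuts, no soy — OK
B: has pecan, so not tree-nut-free — no
C: has anchovy, so not fish-free — no
D: every rule checks out — keep
E: not usable as a binder; has honey, so not honey-free — no
F: has rice flour, so not rice-free — reject
G: has soy, so not soy-free — no
H: not usable as a binder; has almond, so not tree-nut-free (and 1 more) — reject
I: works as a binder, no honey, no soy — keep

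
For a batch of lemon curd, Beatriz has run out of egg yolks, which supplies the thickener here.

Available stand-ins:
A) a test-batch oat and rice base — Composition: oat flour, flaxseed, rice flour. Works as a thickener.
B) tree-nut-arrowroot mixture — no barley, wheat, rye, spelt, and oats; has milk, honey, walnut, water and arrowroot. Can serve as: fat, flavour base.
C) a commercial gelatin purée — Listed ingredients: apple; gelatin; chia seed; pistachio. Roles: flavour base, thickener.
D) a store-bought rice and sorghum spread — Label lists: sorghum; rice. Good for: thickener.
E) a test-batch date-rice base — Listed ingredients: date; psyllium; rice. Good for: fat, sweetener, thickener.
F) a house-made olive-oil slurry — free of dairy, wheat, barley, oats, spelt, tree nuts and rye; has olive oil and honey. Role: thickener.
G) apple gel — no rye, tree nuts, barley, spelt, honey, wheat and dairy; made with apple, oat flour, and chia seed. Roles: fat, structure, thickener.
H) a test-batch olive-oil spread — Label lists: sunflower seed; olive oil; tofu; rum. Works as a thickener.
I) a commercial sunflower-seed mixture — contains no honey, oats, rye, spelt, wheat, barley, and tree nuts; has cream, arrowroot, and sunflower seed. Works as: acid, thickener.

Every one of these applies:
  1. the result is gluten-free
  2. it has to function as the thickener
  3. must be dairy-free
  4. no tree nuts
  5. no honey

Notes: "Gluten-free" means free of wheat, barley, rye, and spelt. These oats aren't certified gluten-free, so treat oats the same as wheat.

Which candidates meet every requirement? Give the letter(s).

A: has oat flour, so not gluten-free — reject
B: not usable as a thickener; has milk, so not dairy-free (and 2 more) — out
C: has pistachio, so not tree-nut-free — reject
D: no dairy, no honey — OK
E: gluten-free, no dairy — valid
F: has honey, so not honey-free — out
G: has oat flour, so not gluten-free — reject
H: works as a thickener, gluten-free, no dairy — OK
I: has cream, so not dairy-free — no

D, E, H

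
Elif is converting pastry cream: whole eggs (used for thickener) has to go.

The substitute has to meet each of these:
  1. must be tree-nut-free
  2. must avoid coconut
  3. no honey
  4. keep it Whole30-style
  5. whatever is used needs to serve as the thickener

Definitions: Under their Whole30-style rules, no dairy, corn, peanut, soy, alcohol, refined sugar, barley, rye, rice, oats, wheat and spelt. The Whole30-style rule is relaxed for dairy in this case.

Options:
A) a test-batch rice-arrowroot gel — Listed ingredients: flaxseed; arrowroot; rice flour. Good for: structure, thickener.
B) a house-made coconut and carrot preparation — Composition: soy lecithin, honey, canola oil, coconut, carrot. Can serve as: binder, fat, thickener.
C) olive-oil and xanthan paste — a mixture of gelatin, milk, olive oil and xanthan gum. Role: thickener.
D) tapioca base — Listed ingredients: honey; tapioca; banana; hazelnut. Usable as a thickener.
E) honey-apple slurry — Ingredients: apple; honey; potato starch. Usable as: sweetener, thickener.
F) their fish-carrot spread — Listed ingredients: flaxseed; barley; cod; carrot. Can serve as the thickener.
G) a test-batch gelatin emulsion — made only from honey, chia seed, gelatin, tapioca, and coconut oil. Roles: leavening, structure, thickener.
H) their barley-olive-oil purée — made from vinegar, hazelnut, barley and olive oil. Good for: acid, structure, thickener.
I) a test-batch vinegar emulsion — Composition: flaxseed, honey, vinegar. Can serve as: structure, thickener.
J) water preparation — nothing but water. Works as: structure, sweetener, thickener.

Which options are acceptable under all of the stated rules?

A: has rice flour, so not Whole30-style — no
B: has soy lecithin, so not Whole30-style; has coconut, so not coconut-free (and 1 more) — no
C: dairy is permitted under the Whole30-style carve-out; nothing else excluded — valid
D: has hazelnut, so not tree-nut-free; has honey, so not honey-free — no
E: has honey, so not honey-free — reject
F: has barley, so not Whole30-style — reject
G: has coconut oil, so not coconut-free; has honey, so not honey-free — no
H: has barley, so not Whole30-style; has hazelnut, so not tree-nut-free — out
I: has honey, so not honey-free — out
J: no tree nuts, no coconut — keep

C, J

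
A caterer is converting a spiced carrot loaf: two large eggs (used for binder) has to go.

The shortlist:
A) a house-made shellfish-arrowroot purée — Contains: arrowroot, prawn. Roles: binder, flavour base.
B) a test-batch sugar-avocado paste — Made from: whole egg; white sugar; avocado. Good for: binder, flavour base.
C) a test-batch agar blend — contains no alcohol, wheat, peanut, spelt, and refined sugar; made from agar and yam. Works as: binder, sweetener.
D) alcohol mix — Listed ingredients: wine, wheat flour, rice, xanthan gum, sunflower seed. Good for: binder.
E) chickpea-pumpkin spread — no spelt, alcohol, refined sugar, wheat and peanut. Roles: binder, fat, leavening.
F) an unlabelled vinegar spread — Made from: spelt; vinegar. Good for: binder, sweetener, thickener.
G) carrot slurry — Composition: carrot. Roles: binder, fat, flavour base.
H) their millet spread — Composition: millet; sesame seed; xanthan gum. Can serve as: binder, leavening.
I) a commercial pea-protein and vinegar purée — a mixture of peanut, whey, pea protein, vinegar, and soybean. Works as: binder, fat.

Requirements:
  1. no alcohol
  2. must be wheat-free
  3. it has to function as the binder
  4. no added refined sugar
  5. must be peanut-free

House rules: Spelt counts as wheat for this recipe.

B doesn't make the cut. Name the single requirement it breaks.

no-added-sugar

usable as a binder: satisfied
no-added-sugar: has white sugar — fails
alcohol-free: satisfied
wheat-free: satisfied
peanut-free: satisfied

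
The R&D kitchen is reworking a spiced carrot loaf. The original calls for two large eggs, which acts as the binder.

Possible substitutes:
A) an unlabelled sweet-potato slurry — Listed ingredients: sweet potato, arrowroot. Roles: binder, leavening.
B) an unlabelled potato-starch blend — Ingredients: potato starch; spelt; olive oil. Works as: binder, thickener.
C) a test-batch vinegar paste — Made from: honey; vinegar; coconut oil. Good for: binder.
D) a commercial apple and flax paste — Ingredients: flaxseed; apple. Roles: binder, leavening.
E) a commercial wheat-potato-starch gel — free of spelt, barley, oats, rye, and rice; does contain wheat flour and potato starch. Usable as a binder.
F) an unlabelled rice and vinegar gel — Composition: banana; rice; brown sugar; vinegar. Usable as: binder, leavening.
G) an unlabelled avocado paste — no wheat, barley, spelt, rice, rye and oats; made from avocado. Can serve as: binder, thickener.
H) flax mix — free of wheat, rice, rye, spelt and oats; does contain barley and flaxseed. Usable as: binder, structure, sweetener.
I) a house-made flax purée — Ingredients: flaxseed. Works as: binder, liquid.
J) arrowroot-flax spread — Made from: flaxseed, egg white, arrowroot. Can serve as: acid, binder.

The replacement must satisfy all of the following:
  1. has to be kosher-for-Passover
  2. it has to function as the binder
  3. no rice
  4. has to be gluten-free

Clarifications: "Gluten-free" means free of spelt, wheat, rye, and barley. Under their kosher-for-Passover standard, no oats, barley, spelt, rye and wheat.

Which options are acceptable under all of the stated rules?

A: only arrowroot and sweet potato; none excluded — OK
B: has spelt, so not gluten-free; has spelt, so not kosher-for-Passover — out
C: only coconut oil, honey, and vinegar; none excluded — keep
D: all constraints satisfied — keep
E: has wheat flour, so not gluten-free; has wheat flour, so not kosher-for-Passover — reject
F: has rice, so not rice-free — reject
G: works as a binder, no rice, kosher-for-Passover — valid
H: has barley, so not gluten-free; has barley, so not kosher-for-Passover — no
I: only flaxseed; none excluded — OK
J: kosher-for-Passover, no rice — keep

A, C, D, G, I, J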